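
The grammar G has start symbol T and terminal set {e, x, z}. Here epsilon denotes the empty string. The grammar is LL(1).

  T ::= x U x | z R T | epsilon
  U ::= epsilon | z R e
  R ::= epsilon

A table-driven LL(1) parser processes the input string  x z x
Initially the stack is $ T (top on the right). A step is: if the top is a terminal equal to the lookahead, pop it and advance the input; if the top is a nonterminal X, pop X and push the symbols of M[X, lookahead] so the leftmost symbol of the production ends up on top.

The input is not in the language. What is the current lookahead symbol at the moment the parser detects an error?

     Stack      Input    Action
  1  $ T        x z x $  expand T ::= x U x
  2  $ x U x    x z x $  match x
  3  $ x U      z x $    expand U ::= z R e
  4  $ x e R z  z x $    match z
  5  $ x e R    x $      expand R ::= epsilon
  6  $ x e      x $      error: top is terminal e but lookahead is x

x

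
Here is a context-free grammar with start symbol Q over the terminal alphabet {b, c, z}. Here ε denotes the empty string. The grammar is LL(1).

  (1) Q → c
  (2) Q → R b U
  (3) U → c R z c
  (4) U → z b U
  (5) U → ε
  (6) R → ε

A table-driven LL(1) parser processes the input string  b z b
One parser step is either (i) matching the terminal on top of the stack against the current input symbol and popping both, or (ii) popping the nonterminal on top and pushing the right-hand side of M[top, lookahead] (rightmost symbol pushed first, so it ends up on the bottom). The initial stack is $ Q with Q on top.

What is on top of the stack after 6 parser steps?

     Stack    Input    Action
  1  $ Q      b z b $  expand Q → R b U
  2  $ U b R  b z b $  expand R → ε
  3  $ U b    b z b $  match b
  4  $ U      z b $    expand U → z b U
  5  $ U b z  z b $    match z
  6  $ U b    b $      match b
Stack after step 6: $ U (top = U).

U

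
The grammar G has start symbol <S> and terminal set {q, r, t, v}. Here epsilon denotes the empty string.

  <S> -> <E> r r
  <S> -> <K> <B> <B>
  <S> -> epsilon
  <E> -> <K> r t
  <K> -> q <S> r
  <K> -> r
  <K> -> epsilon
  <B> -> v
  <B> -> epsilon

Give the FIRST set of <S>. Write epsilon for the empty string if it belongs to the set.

FIRST(<K>): from <K>->q <S> r we get {q}; from <K>->r we get {r}; from <K>->epsilon we get {epsilon}. So FIRST(<K>) = {epsilon, q, r}.
FIRST(<B>): from <B>->v we get {v}; from <B>->epsilon we get {epsilon}. So FIRST(<B>) = {epsilon, v}.
FIRST(<E>): from <E>-><K> r t we get {q, r}. So FIRST(<E>) = {q, r}.
FIRST(<S>): from <S>-><E> r r we get {q, r}; from <S>-><K> <B> <B> we get {epsilon, q, r, v}; from <S>->epsilon we get {epsilon}. So FIRST(<S>) = {epsilon, q, r, v}.

{epsilon, q, r, v}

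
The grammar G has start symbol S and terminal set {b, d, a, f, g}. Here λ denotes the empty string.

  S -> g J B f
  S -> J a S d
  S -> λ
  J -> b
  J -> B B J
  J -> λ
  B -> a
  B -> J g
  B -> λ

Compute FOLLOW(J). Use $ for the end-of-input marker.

{a, b, f, g}

FIRST(S): from S->g J B f we get {g}; from S->J a S d we get {a, b, g}; from S->λ we get {λ}. So FIRST(S) = {λ, a, b, g}.
FIRST(J): from J->b we get {b}; from J->B B J we get {λ, a, b, g}; from J->λ we get {λ}. So FIRST(J) = {λ, a, b, g}.
FIRST(B): from B->a we get {a}; from B->J g we get {a, b, g}; from B->λ we get {λ}. So FIRST(B) = {λ, a, b, g}.
FOLLOW(S) includes $ since S is the start symbol.
FOLLOW(S): in S->J a S d, S is followed by d with FIRST {d}. Thus FOLLOW(S) = {$, d}.
FOLLOW(J): in S->g J B f, J is followed by B f with FIRST {a, b, f, g}; in S->J a S d, J is followed by a S d with FIRST {a}; in J->B B J, the suffix after J is empty (adds nothing new); in B->J g, J is followed by g with FIRST {g}. Thus FOLLOW(J) = {a, b, f, g}.
FOLLOW(B): in S->g J B f, B is followed by f with FIRST {f}; in J->B B J (occurrence 1), B is followed by B J with FIRST {λ, a, b, g}; in J->B B J (occurrence 1), the suffix after B is nullable, so FOLLOW(B) ⊇ FOLLOW(J) = {a, b, f, g}; in J->B B J (occurrence 2), B is followed by J with FIRST {λ, a, b, g}; in J->B B J (occurrence 2), the suffix after B is nullable, so FOLLOW(B) ⊇ FOLLOW(J) = {a, b, f, g}. Thus FOLLOW(B) = {a, b, f, g}.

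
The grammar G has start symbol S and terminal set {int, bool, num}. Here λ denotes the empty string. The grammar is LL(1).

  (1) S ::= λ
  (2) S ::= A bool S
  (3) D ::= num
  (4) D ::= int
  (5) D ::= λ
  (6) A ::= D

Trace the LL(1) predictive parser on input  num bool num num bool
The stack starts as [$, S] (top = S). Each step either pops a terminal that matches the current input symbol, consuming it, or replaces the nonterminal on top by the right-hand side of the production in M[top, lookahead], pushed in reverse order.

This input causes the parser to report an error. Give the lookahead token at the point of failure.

num

step 1: stack=$ S  input=num bool num num bool $  — expand S ::= A bool S
step 2: stack=$ S bool A  input=num bool num num bool $  — expand A ::= D
step 3: stack=$ S bool D  input=num bool num num bool $  — expand D ::= num
step 4: stack=$ S bool num  input=num bool num num bool $  — match num
step 5: stack=$ S bool  input=bool num num bool $  — match bool
step 6: stack=$ S  input=num num bool $  — expand S ::= A bool S
step 7: stack=$ S bool A  input=num num bool $  — expand A ::= D
step 8: stack=$ S bool D  input=num num bool $  — expand D ::= num
step 9: stack=$ S bool num  input=num num bool $  — match num
step 10: stack=$ S bool  input=num bool $  — error: top is terminal bool but lookahead is num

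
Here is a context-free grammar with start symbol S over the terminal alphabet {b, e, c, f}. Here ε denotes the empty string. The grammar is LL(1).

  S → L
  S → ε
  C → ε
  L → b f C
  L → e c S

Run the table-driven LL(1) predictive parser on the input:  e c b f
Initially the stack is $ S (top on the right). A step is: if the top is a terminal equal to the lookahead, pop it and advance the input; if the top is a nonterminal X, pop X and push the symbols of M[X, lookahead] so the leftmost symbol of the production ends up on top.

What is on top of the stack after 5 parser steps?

L

     Stack    Input      Action
  1  $ S      e c b f $  expand S → L
  2  $ L      e c b f $  expand L → e c S
  3  $ S c e  e c b f $  match e
  4  $ S c    c b f $    match c
  5  $ S      b f $      expand S → L
Stack after step 5: $ L (top = L).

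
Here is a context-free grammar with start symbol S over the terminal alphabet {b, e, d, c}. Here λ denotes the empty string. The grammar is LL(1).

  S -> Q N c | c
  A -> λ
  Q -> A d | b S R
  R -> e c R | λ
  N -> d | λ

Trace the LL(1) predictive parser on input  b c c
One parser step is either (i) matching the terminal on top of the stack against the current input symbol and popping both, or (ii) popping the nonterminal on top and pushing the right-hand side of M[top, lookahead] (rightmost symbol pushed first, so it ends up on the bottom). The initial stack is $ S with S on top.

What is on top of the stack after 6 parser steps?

step 1: stack=$ S  input=b c c $  — expand S -> Q N c
step 2: stack=$ c N Q  input=b c c $  — expand Q -> b S R
step 3: stack=$ c N R S b  input=b c c $  — match b
step 4: stack=$ c N R S  input=c c $  — expand S -> c
step 5: stack=$ c N R c  input=c c $  — match c
step 6: stack=$ c N R  input=c $  — expand R -> λ
Stack after step 6: $ c N (top = N).

N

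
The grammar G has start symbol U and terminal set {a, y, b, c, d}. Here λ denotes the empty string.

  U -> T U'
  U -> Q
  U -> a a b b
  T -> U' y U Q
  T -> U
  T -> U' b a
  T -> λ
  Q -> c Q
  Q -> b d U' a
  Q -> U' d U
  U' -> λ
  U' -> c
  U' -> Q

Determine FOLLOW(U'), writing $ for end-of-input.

{$, a, b, c, d, y}

FIRST(U): from U->T U' we get {λ, a, b, c, d, y}; from U->Q we get {b, c, d}; from U->a a b b we get {a}. So FIRST(U) = {λ, a, b, c, d, y}.
FIRST(T): from T->U' y U Q we get {b, c, d, y}; from T->U we get {λ, a, b, c, d, y}; from T->U' b a we get {b, c, d}; from T->λ we get {λ}. So FIRST(T) = {λ, a, b, c, d, y}.
FIRST(Q): from Q->c Q we get {c}; from Q->b d U' a we get {b}; from Q->U' d U we get {b, c, d}. So FIRST(Q) = {b, c, d}.
FIRST(U'): from U'->λ we get {λ}; from U'->c we get {c}; from U'->Q we get {b, c, d}. So FIRST(U') = {λ, b, c, d}.
FOLLOW(U) includes $ since U is the start symbol.
FOLLOW(U): in T->U' y U Q, U is followed by Q with FIRST {b, c, d}; in T->U, the suffix after U is empty, so FOLLOW(U) ⊇ FOLLOW(T) = {$, a, b, c, d, y}; in Q->U' d U, the suffix after U is empty, so FOLLOW(U) ⊇ FOLLOW(Q) = {$, a, b, c, d, y}. Thus FOLLOW(U) = {$, a, b, c, d, y}.
FOLLOW(T): in U->T U', T is followed by U' with FIRST {λ, b, c, d}; in U->T U', the suffix after T is nullable, so FOLLOW(T) ⊇ FOLLOW(U) = {$, a, b, c, d, y}. Thus FOLLOW(T) = {$, a, b, c, d, y}.
FOLLOW(U'): in U->T U', the suffix after U' is empty, so FOLLOW(U') ⊇ FOLLOW(U) = {$, a, b, c, d, y}; in T->U' y U Q, U' is followed by y U Q with FIRST {y}; in T->U' b a, U' is followed by b a with FIRST {b}; in Q->b d U' a, U' is followed by a with FIRST {a}; in Q->U' d U, U' is followed by d U with FIRST {d}. Thus FOLLOW(U') = {$, a, b, c, d, y}.
FOLLOW(Q): in U->Q, the suffix after Q is empty, so FOLLOW(Q) ⊇ FOLLOW(U) = {$, a, b, c, d, y}; in T->U' y U Q, the suffix after Q is empty, so FOLLOW(Q) ⊇ FOLLOW(T) = {$, a, b, c, d, y}; in Q->c Q, the suffix after Q is empty (adds nothing new); in U'->Q, the suffix after Q is empty, so FOLLOW(Q) ⊇ FOLLOW(U') = {$, a, b, c, d, y}. Thus FOLLOW(Q) = {$, a, b, c, d, y}.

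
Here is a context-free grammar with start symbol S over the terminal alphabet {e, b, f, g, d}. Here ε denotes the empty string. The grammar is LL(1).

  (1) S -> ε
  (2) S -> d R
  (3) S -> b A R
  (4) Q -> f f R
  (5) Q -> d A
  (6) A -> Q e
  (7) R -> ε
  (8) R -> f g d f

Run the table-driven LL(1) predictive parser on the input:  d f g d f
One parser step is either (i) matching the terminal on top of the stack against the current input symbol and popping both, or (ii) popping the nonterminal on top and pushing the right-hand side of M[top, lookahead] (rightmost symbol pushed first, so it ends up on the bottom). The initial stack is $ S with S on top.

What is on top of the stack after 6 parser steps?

f

     Stack      Input        Action
  1  $ S        d f g d f $  expand S -> d R
  2  $ R d      d f g d f $  match d
  3  $ R        f g d f $    expand R -> f g d f
  4  $ f d g f  f g d f $    match f
  5  $ f d g    g d f $      match g
  6  $ f d      d f $        match d
Stack after step 6: $ f (top = f).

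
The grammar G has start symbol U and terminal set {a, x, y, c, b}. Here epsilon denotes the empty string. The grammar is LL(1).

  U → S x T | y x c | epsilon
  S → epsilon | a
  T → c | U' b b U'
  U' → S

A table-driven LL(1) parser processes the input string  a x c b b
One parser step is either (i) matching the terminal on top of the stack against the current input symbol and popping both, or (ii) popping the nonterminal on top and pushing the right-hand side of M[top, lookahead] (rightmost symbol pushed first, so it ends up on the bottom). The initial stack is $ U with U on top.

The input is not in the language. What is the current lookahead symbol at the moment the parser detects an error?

b

     Stack    Input        Action
  1  $ U      a x c b b $  expand U → S x T
  2  $ T x S  a x c b b $  expand S → a
  3  $ T x a  a x c b b $  match a
  4  $ T x    x c b b $    match x
  5  $ T      c b b $      expand T → c
  6  $ c      c b b $      match c
  7  $        b b $        error: stack empty but input remains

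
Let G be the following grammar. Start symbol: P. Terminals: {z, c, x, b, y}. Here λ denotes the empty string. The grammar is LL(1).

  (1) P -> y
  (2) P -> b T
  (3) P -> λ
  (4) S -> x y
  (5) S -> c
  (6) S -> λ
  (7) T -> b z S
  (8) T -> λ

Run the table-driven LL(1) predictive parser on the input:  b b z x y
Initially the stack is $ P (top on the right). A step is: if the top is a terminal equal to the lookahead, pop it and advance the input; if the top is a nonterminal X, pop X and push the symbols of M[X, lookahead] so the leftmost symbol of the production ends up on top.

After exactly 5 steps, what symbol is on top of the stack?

S

     Stack    Input        Action
  1  $ P      b b z x y $  expand P -> b T
  2  $ T b    b b z x y $  match b
  3  $ T      b z x y $    expand T -> b z S
  4  $ S z b  b z x y $    match b
  5  $ S z    z x y $      match z
Stack after step 5: $ S (top = S).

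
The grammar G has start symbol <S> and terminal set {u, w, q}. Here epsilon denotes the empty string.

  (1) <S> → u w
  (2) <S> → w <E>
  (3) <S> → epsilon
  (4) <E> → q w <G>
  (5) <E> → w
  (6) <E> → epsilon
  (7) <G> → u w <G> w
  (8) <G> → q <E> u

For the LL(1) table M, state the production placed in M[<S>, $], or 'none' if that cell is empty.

FIRST(<S>): from <S>→u w we get {u}; from <S>→w <E> we get {w}; from <S>→epsilon we get {epsilon}. So FIRST(<S>) = {epsilon, u, w}.
FIRST(<E>): from <E>→q w <G> we get {q}; from <E>→w we get {w}; from <E>→epsilon we get {epsilon}. So FIRST(<E>) = {epsilon, q, w}.
FIRST(<G>): from <G>→u w <G> w we get {u}; from <G>→q <E> u we get {q}. So FIRST(<G>) = {q, u}.
FOLLOW(<S>) includes $ since <S> is the start symbol.
FOLLOW(<S>): <S> appears on no right-hand side. Thus FOLLOW(<S>) = {$}.
For <S> → u w: FIRST(u w) = {u}, so it goes in M[<S>, t] for t ∈ {u}.
For <S> → w <E>: FIRST(w <E>) = {w}, so it goes in M[<S>, t] for t ∈ {w}.
For <S> → epsilon: FIRST(epsilon) = {epsilon}, so it goes in M[<S>, t] for t ∈ {}; since epsilon ∈ FIRST, also for every t ∈ FOLLOW(<S>) = {$}.

<S> → epsilon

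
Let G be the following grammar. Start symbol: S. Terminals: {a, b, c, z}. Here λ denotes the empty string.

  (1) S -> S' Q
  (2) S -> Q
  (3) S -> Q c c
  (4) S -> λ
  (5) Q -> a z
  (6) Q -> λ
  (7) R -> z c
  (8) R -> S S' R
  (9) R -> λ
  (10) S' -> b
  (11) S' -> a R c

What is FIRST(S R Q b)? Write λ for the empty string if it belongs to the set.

{a, b, c, z}

FIRST(Q) = {λ, a}
FIRST(S') = {a, b}
FIRST(S) = {λ, a, b, c}  (via S' Q, Q, Q c c)
FIRST(R) = {λ, a, b, c, z}  (via S S' R)
FIRST(S R Q b): take FIRST of each symbol in turn, carrying on past any symbol whose FIRST contains λ; result {a, b, c, z}.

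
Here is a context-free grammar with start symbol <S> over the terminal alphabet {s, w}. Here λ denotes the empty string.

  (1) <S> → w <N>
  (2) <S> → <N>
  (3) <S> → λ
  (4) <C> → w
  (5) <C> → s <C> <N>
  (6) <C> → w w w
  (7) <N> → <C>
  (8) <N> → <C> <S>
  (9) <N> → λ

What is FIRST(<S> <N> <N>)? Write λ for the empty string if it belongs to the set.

FIRST(<C>) = {s, w}
FIRST(<N>) = {λ, s, w}  (via <C>, <C> <S>)
FIRST(<S>) = {λ, s, w}  (via <N>)
FIRST(<S> <N> <N>): take FIRST of each symbol in turn, carrying on past any symbol whose FIRST contains λ; result {λ, s, w}.

{λ, s, w}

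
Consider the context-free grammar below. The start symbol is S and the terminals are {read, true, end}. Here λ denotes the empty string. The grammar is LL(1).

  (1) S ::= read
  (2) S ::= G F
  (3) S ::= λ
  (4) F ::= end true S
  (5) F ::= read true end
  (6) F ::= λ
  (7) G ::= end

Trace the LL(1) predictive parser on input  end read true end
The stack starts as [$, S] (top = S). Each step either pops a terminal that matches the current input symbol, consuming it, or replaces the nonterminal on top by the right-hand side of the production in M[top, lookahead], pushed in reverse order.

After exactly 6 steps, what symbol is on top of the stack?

end

     Stack            Input                Action
  1  $ S              end read true end $  expand S ::= G F
  2  $ F G            end read true end $  expand G ::= end
  3  $ F end          end read true end $  match end
  4  $ F              read true end $      expand F ::= read true end
  5  $ end true read  read true end $      match read
  6  $ end true       true end $           match true
Stack after step 6: $ end (top = end).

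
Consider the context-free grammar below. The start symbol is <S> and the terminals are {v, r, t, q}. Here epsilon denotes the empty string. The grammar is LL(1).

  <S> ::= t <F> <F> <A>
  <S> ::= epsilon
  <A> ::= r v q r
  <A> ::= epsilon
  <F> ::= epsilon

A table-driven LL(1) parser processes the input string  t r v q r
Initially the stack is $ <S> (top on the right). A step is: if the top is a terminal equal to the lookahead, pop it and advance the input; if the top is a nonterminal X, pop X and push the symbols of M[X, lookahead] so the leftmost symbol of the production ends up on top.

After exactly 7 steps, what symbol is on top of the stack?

     Stack            Input        Action
  1  $ <S>            t r v q r $  expand <S> ::= t <F> <F> <A>
  2  $ <A> <F> <F> t  t r v q r $  match t
  3  $ <A> <F> <F>    r v q r $    expand <F> ::= epsilon
  4  $ <A> <F>        r v q r $    expand <F> ::= epsilon
  5  $ <A>            r v q r $    expand <A> ::= r v q r
  6  $ r q v r        r v q r $    match r
  7  $ r q v          v q r $      match v
Stack after step 7: $ r q (top = q).

q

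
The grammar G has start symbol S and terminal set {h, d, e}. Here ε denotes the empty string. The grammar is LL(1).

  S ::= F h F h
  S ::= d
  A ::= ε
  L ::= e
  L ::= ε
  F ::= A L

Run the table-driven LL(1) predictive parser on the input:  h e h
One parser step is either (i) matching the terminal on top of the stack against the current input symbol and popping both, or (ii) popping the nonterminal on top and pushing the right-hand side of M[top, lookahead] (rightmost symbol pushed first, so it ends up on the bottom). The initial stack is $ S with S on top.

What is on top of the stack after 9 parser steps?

h

     Stack        Input    Action
  1  $ S          h e h $  expand S ::= F h F h
  2  $ h F h F    h e h $  expand F ::= A L
  3  $ h F h L A  h e h $  expand A ::= ε
  4  $ h F h L    h e h $  expand L ::= ε
  5  $ h F h      h e h $  match h
  6  $ h F        e h $    expand F ::= A L
  7  $ h L A      e h $    expand A ::= ε
  8  $ h L        e h $    expand L ::= e
  9  $ h e        e h $    match e
Stack after step 9: $ h (top = h).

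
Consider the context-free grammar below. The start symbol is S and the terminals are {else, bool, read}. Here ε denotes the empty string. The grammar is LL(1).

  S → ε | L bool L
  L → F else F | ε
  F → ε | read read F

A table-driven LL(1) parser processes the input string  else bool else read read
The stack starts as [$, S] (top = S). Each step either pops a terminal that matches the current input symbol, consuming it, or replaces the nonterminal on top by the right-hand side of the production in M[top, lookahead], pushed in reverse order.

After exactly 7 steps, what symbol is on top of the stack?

F

step 1: stack=$ S  input=else bool else read read $  — expand S → L bool L
step 2: stack=$ L bool L  input=else bool else read read $  — expand L → F else F
step 3: stack=$ L bool F else F  input=else bool else read read $  — expand F → ε
step 4: stack=$ L bool F else  input=else bool else read read $  — match else
step 5: stack=$ L bool F  input=bool else read read $  — expand F → ε
step 6: stack=$ L bool  input=bool else read read $  — match bool
step 7: stack=$ L  input=else read read $  — expand L → F else F
Stack after step 7: $ F else F (top = F).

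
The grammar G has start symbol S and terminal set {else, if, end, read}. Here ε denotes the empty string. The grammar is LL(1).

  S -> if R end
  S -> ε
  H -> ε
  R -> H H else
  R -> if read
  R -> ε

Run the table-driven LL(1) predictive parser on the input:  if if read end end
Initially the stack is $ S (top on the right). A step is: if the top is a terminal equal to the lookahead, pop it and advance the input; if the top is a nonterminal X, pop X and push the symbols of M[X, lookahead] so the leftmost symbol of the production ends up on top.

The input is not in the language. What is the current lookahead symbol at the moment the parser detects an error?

end

     Stack          Input                 Action
  1  $ S            if if read end end $  expand S -> if R end
  2  $ end R if     if if read end end $  match if
  3  $ end R        if read end end $     expand R -> if read
  4  $ end read if  if read end end $     match if
  5  $ end read     read end end $        match read
  6  $ end          end end $             match end
  7  $              end $                 error: stack empty but input remains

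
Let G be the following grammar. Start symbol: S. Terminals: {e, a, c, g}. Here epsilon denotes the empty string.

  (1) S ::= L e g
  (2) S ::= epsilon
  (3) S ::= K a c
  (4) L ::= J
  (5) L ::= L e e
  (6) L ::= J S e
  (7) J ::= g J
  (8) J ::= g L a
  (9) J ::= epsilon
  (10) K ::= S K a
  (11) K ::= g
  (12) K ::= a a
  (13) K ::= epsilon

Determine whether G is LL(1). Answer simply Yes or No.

No

FIRST(S) = {epsilon, a, e, g}
FIRST(L) = {epsilon, a, e, g}
FIRST(J) = {epsilon, g}
FIRST(K) = {epsilon, a, e, g}
FOLLOW(S) = {$, a, e, g}
FOLLOW(L) = {a, e}
FOLLOW(J) = {a, e, g}
FOLLOW(K) = {a}
Cell M[J, g] receives both J ::= g J and J ::= g L a and J ::= epsilon — the grammar is not LL(1).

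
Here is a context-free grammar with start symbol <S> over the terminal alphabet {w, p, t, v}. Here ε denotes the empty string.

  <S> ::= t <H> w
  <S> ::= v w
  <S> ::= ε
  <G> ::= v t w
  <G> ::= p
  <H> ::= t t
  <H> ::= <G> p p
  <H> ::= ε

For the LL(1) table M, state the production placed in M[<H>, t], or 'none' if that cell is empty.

<H> ::= t t

FIRST(<S>) = {ε, t, v}
FIRST(<G>) = {p, v}
FIRST(<H>) = {ε, p, t, v}  (via <G> p p)
FOLLOW(<S>) includes $ since <S> is the start symbol.
FOLLOW(<H>): in <S>::=t <H> w, <H> is followed by w with FIRST {w}. Thus FOLLOW(<H>) = {w}.
For <H> ::= t t: FIRST(t t) = {t}, so it goes in M[<H>, t] for t ∈ {t}.
For <H> ::= <G> p p: FIRST(<G> p p) = {p, v}, so it goes in M[<H>, t] for t ∈ {p, v}.
For <H> ::= ε: FIRST(ε) = {ε}, so it goes in M[<H>, t] for t ∈ {}; since ε ∈ FIRST, also for every t ∈ FOLLOW(<H>) = {w}.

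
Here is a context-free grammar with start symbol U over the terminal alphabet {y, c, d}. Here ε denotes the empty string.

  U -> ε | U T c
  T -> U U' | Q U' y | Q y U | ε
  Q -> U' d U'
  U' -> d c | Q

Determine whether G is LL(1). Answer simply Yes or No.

No

FIRST(U) = {ε, c, d}
FIRST(T) = {ε, c, d}
FIRST(Q) = {d}
FIRST(U') = {d}
FOLLOW(U) = {$, c, d}
FOLLOW(T) = {c}
FOLLOW(Q) = {c, d, y}
FOLLOW(U') = {c, d, y}
Cell M[T, c] receives both T -> U U' and T -> ε — the grammar is not LL(1).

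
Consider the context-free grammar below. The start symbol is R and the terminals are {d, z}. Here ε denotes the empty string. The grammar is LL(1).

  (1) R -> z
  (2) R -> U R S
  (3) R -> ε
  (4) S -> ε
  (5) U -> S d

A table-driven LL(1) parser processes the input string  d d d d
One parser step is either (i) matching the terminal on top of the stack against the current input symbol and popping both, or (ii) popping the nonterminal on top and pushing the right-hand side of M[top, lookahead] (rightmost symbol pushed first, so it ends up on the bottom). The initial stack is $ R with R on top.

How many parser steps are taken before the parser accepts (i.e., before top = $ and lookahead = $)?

21

step 1: stack=$ R  input=d d d d $  — expand R -> U R S
step 2: stack=$ S R U  input=d d d d $  — expand U -> S d
step 3: stack=$ S R d S  input=d d d d $  — expand S -> ε
step 4: stack=$ S R d  input=d d d d $  — match d
step 5: stack=$ S R  input=d d d $  — expand R -> U R S
step 6: stack=$ S S R U  input=d d d $  — expand U -> S d
step 7: stack=$ S S R d S  input=d d d $  — expand S -> ε
step 8: stack=$ S S R d  input=d d d $  — match d
step 9: stack=$ S S R  input=d d $  — expand R -> U R S
step 10: stack=$ S S S R U  input=d d $  — expand U -> S d
step 11: stack=$ S S S R d S  input=d d $  — expand S -> ε
step 12: stack=$ S S S R d  input=d d $  — match d
step 13: stack=$ S S S R  input=d $  — expand R -> U R S
step 14: stack=$ S S S S R U  input=d $  — expand U -> S d
step 15: stack=$ S S S S R d S  input=d $  — expand S -> ε
step 16: stack=$ S S S S R d  input=d $  — match d
step 17: stack=$ S S S S R  input=$  — expand R -> ε
step 18: stack=$ S S S S  input=$  — expand S -> ε
step 19: stack=$ S S S  input=$  — expand S -> ε
step 20: stack=$ S S  input=$  — expand S -> ε
step 21: stack=$ S  input=$  — expand S -> ε
Accept reached after 21 steps.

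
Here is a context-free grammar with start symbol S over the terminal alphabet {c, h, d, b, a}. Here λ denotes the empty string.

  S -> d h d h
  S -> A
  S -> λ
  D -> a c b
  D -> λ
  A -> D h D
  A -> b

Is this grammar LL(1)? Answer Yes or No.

FIRST(S) = {λ, a, b, d, h}
FIRST(D) = {λ, a}
FIRST(A) = {a, b, h}
FOLLOW(S) = {$}
FOLLOW(D) = {$, h}
FOLLOW(A) = {$}
Each cell of M receives at most one production.

Yes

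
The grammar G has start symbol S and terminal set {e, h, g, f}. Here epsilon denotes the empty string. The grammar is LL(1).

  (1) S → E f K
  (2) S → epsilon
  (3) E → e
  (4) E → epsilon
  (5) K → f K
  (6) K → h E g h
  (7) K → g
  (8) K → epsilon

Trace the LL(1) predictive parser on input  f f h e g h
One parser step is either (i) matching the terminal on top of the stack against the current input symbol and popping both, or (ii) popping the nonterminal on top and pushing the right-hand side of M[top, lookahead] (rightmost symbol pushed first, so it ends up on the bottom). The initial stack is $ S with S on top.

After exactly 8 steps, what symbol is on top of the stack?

e

step 1: stack=$ S  input=f f h e g h $  — expand S → E f K
step 2: stack=$ K f E  input=f f h e g h $  — expand E → epsilon
step 3: stack=$ K f  input=f f h e g h $  — match f
step 4: stack=$ K  input=f h e g h $  — expand K → f K
step 5: stack=$ K f  input=f h e g h $  — match f
step 6: stack=$ K  input=h e g h $  — expand K → h E g h
step 7: stack=$ h g E h  input=h e g h $  — match h
step 8: stack=$ h g E  input=e g h $  — expand E → e
Stack after step 8: $ h g e (top = e).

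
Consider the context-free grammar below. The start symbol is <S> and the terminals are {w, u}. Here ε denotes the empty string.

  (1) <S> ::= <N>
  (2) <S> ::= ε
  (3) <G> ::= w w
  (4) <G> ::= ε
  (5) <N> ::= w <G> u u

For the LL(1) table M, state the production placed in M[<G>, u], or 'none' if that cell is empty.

<G> ::= ε

FIRST(<G>) = {ε, w}
FIRST(<N>) = {w}
FIRST(<S>) = {ε, w}  (via <N>)
FOLLOW(<S>) includes $ since <S> is the start symbol.
FOLLOW(<G>): in <N>::=w <G> u u, <G> is followed by u u with FIRST {u}. Thus FOLLOW(<G>) = {u}.
For <G> ::= w w: FIRST(w w) = {w}, so it goes in M[<G>, t] for t ∈ {w}.
For <G> ::= ε: FIRST(ε) = {ε}, so it goes in M[<G>, t] for t ∈ {}; since ε ∈ FIRST, also for every t ∈ FOLLOW(<G>) = {u}.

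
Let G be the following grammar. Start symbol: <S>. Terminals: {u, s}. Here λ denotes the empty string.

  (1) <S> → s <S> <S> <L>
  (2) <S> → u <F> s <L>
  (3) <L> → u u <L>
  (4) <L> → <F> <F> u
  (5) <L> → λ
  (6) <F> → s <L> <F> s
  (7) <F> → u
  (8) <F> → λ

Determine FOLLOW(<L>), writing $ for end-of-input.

{$, s, u}

FIRST(<S>) = {s, u}
FIRST(<F>) = {λ, s, u}
FIRST(<L>) = {λ, s, u}  (via <F> <F> u)
FOLLOW(<S>) includes $ since <S> is the start symbol.
FOLLOW(<S>): in <S>→s <S> <S> <L> (occurrence 1), <S> is followed by <S> <L> with FIRST {s, u}; in <S>→s <S> <S> <L> (occurrence 2), <S> is followed by <L> with FIRST {λ, s, u}; in <S>→s <S> <S> <L> (occurrence 2), the suffix after <S> is nullable (adds nothing new). Thus FOLLOW(<S>) = {$, s, u}.
FOLLOW(<L>): in <S>→s <S> <S> <L>, the suffix after <L> is empty, so FOLLOW(<L>) ⊇ FOLLOW(<S>) = {$, s, u}; in <S>→u <F> s <L>, the suffix after <L> is empty, so FOLLOW(<L>) ⊇ FOLLOW(<S>) = {$, s, u}; in <L>→u u <L>, the suffix after <L> is empty (adds nothing new); in <F>→s <L> <F> s, <L> is followed by <F> s with FIRST {s, u}. Thus FOLLOW(<L>) = {$, s, u}.
FOLLOW(<F>): in <S>→u <F> s <L>, <F> is followed by s <L> with FIRST {s}; in <L>→<F> <F> u (occurrence 1), <F> is followed by <F> u with FIRST {s, u}; in <L>→<F> <F> u (occurrence 2), <F> is followed by u with FIRST {u}; in <F>→s <L> <F> s, <F> is followed by s with FIRST {s}. Thus FOLLOW(<F>) = {s, u}.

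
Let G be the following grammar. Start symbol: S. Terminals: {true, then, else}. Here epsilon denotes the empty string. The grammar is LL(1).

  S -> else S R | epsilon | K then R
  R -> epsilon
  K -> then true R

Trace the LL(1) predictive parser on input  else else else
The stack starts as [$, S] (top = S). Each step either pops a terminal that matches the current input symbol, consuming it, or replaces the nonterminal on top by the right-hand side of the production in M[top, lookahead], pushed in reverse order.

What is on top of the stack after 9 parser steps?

     Stack           Input             Action
  1  $ S             else else else $  expand S -> else S R
  2  $ R S else      else else else $  match else
  3  $ R S           else else $       expand S -> else S R
  4  $ R R S else    else else $       match else
  5  $ R R S         else $            expand S -> else S R
  6  $ R R R S else  else $            match else
  7  $ R R R S       $                 expand S -> epsilon
  8  $ R R R         $                 expand R -> epsilon
  9  $ R R           $                 expand R -> epsilon
Stack after step 9: $ R (top = R).

R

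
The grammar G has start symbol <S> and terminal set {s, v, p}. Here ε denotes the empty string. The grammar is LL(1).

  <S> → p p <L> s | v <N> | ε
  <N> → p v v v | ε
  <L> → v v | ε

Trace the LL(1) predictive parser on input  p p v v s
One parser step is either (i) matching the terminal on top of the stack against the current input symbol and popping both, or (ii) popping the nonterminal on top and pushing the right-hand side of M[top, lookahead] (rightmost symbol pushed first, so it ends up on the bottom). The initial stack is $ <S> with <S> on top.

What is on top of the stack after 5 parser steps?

     Stack        Input        Action
  1  $ <S>        p p v v s $  expand <S> → p p <L> s
  2  $ s <L> p p  p p v v s $  match p
  3  $ s <L> p    p v v s $    match p
  4  $ s <L>      v v s $      expand <L> → v v
  5  $ s v v      v v s $      match v
Stack after step 5: $ s v (top = v).

v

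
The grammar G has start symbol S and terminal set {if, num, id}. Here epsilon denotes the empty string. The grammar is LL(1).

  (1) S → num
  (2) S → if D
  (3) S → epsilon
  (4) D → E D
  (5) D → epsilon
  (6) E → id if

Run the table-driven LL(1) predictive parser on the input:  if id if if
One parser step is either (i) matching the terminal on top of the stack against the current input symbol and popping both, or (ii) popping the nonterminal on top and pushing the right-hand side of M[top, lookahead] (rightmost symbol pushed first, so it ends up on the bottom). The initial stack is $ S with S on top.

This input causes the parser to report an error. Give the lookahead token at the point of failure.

step 1: stack=$ S  input=if id if if $  — expand S → if D
step 2: stack=$ D if  input=if id if if $  — match if
step 3: stack=$ D  input=id if if $  — expand D → E D
step 4: stack=$ D E  input=id if if $  — expand E → id if
step 5: stack=$ D if id  input=id if if $  — match id
step 6: stack=$ D if  input=if if $  — match if
step 7: stack=$ D  input=if $  — error: M[D, if] is empty

if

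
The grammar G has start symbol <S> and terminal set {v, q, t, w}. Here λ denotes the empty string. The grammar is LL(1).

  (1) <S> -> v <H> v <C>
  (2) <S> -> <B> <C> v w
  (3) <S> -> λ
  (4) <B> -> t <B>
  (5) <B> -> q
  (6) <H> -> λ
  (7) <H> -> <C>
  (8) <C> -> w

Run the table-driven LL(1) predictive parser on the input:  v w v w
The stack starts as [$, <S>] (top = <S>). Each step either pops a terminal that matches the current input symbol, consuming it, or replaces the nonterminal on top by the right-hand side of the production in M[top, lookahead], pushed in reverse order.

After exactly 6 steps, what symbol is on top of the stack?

step 1: stack=$ <S>  input=v w v w $  — expand <S> -> v <H> v <C>
step 2: stack=$ <C> v <H> v  input=v w v w $  — match v
step 3: stack=$ <C> v <H>  input=w v w $  — expand <H> -> <C>
step 4: stack=$ <C> v <C>  input=w v w $  — expand <C> -> w
step 5: stack=$ <C> v w  input=w v w $  — match w
step 6: stack=$ <C> v  input=v w $  — match v
Stack after step 6: $ <C> (top = <C>).

<C>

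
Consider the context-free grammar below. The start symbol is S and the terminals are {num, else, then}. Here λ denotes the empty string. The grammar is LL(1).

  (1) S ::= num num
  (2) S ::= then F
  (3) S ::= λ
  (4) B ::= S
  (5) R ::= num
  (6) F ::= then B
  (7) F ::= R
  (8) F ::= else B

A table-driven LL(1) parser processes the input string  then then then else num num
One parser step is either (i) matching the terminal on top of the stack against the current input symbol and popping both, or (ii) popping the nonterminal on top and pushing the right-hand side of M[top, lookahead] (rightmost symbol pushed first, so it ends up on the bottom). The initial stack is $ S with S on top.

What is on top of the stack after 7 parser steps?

step 1: stack=$ S  input=then then then else num num $  — expand S ::= then F
step 2: stack=$ F then  input=then then then else num num $  — match then
step 3: stack=$ F  input=then then else num num $  — expand F ::= then B
step 4: stack=$ B then  input=then then else num num $  — match then
step 5: stack=$ B  input=then else num num $  — expand B ::= S
step 6: stack=$ S  input=then else num num $  — expand S ::= then F
step 7: stack=$ F then  input=then else num num $  — match then
Stack after step 7: $ F (top = F).

F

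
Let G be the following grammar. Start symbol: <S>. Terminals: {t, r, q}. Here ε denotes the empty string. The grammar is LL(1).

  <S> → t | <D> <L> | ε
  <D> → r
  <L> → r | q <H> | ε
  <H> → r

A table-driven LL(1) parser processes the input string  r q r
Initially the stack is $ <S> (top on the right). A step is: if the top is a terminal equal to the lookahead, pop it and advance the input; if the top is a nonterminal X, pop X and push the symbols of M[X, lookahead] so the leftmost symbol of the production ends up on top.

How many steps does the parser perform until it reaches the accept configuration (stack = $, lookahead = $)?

step 1: stack=$ <S>  input=r q r $  — expand <S> → <D> <L>
step 2: stack=$ <L> <D>  input=r q r $  — expand <D> → r
step 3: stack=$ <L> r  input=r q r $  — match r
step 4: stack=$ <L>  input=q r $  — expand <L> → q <H>
step 5: stack=$ <H> q  input=q r $  — match q
step 6: stack=$ <H>  input=r $  — expand <H> → r
step 7: stack=$ r  input=r $  — match r
Accept reached after 7 steps.

7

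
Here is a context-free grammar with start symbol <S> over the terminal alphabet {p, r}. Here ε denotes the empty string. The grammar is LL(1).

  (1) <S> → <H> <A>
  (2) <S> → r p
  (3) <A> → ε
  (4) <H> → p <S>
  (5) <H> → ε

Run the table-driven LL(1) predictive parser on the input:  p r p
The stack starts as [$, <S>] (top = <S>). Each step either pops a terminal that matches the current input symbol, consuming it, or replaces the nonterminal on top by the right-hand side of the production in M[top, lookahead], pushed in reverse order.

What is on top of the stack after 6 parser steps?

step 1: stack=$ <S>  input=p r p $  — expand <S> → <H> <A>
step 2: stack=$ <A> <H>  input=p r p $  — expand <H> → p <S>
step 3: stack=$ <A> <S> p  input=p r p $  — match p
step 4: stack=$ <A> <S>  input=r p $  — expand <S> → r p
step 5: stack=$ <A> p r  input=r p $  — match r
step 6: stack=$ <A> p  input=p $  — match p
Stack after step 6: $ <A> (top = <A>).

<A>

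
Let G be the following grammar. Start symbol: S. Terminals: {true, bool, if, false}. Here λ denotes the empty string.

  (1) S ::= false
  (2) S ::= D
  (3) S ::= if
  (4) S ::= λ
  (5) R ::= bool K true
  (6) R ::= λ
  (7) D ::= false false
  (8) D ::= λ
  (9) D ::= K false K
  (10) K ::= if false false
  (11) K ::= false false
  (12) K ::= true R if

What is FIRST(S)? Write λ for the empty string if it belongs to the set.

FIRST(R) = {λ, bool}
FIRST(K) = {false, if, true}
FIRST(D) = {λ, false, if, true}  (via K false K)
FIRST(S) = {λ, false, if, true}  (via D)

{λ, false, if, true}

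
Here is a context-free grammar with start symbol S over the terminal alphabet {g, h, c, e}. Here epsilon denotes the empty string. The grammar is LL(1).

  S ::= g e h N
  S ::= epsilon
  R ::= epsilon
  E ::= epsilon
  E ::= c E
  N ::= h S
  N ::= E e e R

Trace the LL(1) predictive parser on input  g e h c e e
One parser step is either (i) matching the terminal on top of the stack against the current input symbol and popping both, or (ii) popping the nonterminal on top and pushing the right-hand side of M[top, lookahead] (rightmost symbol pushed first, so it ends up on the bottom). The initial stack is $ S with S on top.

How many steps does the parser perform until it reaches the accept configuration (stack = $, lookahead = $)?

      Stack        Input          Action
   1  $ S          g e h c e e $  expand S ::= g e h N
   2  $ N h e g    g e h c e e $  match g
   3  $ N h e      e h c e e $    match e
   4  $ N h        h c e e $      match h
   5  $ N          c e e $        expand N ::= E e e R
   6  $ R e e E    c e e $        expand E ::= c E
   7  $ R e e E c  c e e $        match c
   8  $ R e e E    e e $          expand E ::= epsilon
   9  $ R e e      e e $          match e
  10  $ R e        e $            match e
  11  $ R          $              expand R ::= epsilon
Accept reached after 11 steps.

11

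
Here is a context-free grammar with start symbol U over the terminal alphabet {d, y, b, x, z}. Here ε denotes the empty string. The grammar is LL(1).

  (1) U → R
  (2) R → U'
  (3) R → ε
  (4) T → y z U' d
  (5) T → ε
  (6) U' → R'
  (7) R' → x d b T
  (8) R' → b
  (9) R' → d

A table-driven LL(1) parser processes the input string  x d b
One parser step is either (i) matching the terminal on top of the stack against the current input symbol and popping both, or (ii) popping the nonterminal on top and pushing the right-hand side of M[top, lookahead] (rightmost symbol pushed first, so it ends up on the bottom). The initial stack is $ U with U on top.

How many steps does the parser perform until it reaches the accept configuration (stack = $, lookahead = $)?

step 1: stack=$ U  input=x d b $  — expand U → R
step 2: stack=$ R  input=x d b $  — expand R → U'
step 3: stack=$ U'  input=x d b $  — expand U' → R'
step 4: stack=$ R'  input=x d b $  — expand R' → x d b T
step 5: stack=$ T b d x  input=x d b $  — match x
step 6: stack=$ T b d  input=d b $  — match d
step 7: stack=$ T b  input=b $  — match b
step 8: stack=$ T  input=$  — expand T → ε
Accept reached after 8 steps.

8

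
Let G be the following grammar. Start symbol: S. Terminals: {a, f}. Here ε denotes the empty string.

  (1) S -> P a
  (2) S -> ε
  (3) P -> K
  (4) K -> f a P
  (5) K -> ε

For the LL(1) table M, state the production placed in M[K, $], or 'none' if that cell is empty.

none

FIRST(K): from K->f a P we get {f}; from K->ε we get {ε}. So FIRST(K) = {ε, f}.
FIRST(P): from P->K we get {ε, f}. So FIRST(P) = {ε, f}.
FIRST(S): from S->P a we get {a, f}; from S->ε we get {ε}. So FIRST(S) = {ε, a, f}.
FOLLOW(S) includes $ since S is the start symbol.
FOLLOW(P): in S->P a, P is followed by a with FIRST {a}; in K->f a P, the suffix after P is empty, so FOLLOW(P) ⊇ FOLLOW(K) = {a}. Thus FOLLOW(P) = {a}.
FOLLOW(K): in P->K, the suffix after K is empty, so FOLLOW(K) ⊇ FOLLOW(P) = {a}. Thus FOLLOW(K) = {a}.
For K -> f a P: FIRST(f a P) = {f}, so it goes in M[K, t] for t ∈ {f}.
For K -> ε: FIRST(ε) = {ε}, so it goes in M[K, t] for t ∈ {}; since ε ∈ FIRST, also for every t ∈ FOLLOW(K) = {a}.
None of these place a production in M[K, $].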